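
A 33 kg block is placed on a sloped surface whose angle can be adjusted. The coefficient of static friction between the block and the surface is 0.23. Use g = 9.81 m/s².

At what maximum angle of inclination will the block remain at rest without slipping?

θ_max ≈ 13°

At the slip threshold, m g sin θ = μ_s · m g cos θ, so tan θ = μ_s.
θ_max = arctan(0.23) = 13°.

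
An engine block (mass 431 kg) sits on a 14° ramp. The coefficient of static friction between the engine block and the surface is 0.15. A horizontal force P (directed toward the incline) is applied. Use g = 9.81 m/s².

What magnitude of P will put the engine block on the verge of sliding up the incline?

P ≈ 1750 N

At impending motion up the slope, friction acts down-slope at its limit: f = μ_s N.
Perpendicular to the incline: N = m g cos θ + P sin θ.
Along the incline: P cos θ = m g sin θ + μ_s N = m g sin θ + μ_s (m g cos θ + P sin θ).
Solving, P (cos θ − μ_s sin θ) = m g (sin θ + μ_s cos θ), so P = 431×9.81×(sin 14° + 0.15 cos 14°)/(cos 14° − 0.15 sin 14°) = 4230×0.3875/0.934 = 1750 N.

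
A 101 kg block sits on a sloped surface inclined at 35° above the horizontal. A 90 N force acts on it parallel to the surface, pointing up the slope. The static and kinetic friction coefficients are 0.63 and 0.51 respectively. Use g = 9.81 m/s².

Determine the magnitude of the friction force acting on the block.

The normal reaction is N = m g cos θ = 811.6 N.
The friction needed for equilibrium is m g sin θ − P = 568.3 − 90 = 478.3 N, measured positive up-slope.
The static-friction ceiling is μ_s N = 0.63 × 811.6 = 511.3 N.
Since |478.3| ≤ 511.3 N, static friction is sufficient; f equals the required value, not μ_s N.

f ≈ 478 N (up the incline)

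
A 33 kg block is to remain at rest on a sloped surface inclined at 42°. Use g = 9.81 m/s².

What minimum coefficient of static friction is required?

μ_s,min ≈ 0.9

At the slip threshold m g sin θ = μ_s m g cos θ, so μ_s,min = tan θ.
μ_s,min = tan 42° = 0.9.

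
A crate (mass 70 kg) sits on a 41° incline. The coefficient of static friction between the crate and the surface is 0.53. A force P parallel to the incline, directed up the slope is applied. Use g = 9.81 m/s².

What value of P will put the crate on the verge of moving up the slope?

At impending motion up the slope, friction acts down-slope at its limit: f = μ_s N.
P is parallel to the surface, so N = m g cos θ = 518 N.
Along the incline: P = m g sin θ + μ_s N = 451 + 0.53×518 = 725 N.

P ≈ 725 N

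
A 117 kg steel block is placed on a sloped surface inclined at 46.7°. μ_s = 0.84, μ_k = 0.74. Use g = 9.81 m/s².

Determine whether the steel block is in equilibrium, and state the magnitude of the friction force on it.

N = m g cos θ = 787 N.
Down-slope weight component: m g sin θ = 835 N.
μ_s N = 661 N.
835 > 661 N, so it slides; kinetic friction f = μ_k N = 0.74×787 = 582 N.

f ≈ 582 N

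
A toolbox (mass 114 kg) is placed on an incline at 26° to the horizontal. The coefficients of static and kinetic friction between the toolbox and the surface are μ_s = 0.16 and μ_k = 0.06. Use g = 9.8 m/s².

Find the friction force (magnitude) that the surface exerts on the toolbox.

Normal force: N = m g cos θ = 114 × 9.8 × cos 26° = 1004 N.
For equilibrium along the incline, friction must balance the weight component: f = m g sin θ = 489.7 N up the slope.
Maximum static friction available: μ_s N = 0.16 × 1004 = 160.7 N.
|489.7| exceeds 160.7 N, so the toolbox slips down-slope; friction is kinetic, f = μ_k N = 0.06×1004 = 60.2 N.

f ≈ 60.2 N (up the incline)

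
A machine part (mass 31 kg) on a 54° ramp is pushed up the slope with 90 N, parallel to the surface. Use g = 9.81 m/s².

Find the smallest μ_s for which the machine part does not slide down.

N = m g cos θ = 178.8 N.
Friction must make up the shortfall along the incline: f = m g sin θ − P = 246 − 90 = 156 N.
At the threshold f = μ_s N, so μ_s,min = 156/178.8 = 0.873.

μ_s,min ≈ 0.873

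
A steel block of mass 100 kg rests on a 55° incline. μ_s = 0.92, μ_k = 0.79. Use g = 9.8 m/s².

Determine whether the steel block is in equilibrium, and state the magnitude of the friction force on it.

N = m g cos θ = 562 N.
Down-slope weight component: m g sin θ = 803 N.
μ_s N = 517 N.
803 > 517 N, so it slides; kinetic friction f = μ_k N = 0.79×562 = 444 N.

f ≈ 444 N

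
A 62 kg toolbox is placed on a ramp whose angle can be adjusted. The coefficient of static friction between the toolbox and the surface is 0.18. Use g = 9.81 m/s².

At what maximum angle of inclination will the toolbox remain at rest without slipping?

θ_max ≈ 10.2°

At the slip threshold, m g sin θ = μ_s · m g cos θ, so tan θ = μ_s.
θ_max = arctan(0.18) = 10.2°.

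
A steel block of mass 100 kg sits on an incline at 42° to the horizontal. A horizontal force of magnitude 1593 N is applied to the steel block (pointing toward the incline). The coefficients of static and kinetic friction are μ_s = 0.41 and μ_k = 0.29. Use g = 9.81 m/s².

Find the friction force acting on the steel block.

The horizontal push has a component P sin θ into the surface, so N = m g cos θ + P sin θ = 729 + 1066 = 1795 N.
Parallel to the incline: P cos θ − m g sin θ = 1184 − 656.4 = 527.4 N; the friction needed to balance this is 527.4 N acting down the slope.
The limit of static friction is μ_s N = 735.9 N.
Since 527.4 N is within the 735.9 N limit, the steel block stays put and friction is exactly 527 N.

f ≈ 527 N (down the incline)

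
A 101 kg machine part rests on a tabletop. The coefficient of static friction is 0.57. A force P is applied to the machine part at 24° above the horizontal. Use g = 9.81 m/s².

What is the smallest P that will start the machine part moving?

N = m g − P sin α (the pull lifts the machine part).
At impending slip, P cos α = μ_s N = μ_s (m g − P sin α).
Solving: P (cos α + μ_s sin α) = μ_s m g → P = 0.57×991/(cos 24° + 0.57 sin 24°) = 565/1.145 = 493 N.

P ≈ 493 N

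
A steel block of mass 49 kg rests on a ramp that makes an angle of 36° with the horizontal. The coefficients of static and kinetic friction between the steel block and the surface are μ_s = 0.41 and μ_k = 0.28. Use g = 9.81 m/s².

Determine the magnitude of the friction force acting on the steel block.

The normal reaction is N = m g cos θ = 388.9 N.
For equilibrium along the incline, friction must balance the weight component: f = m g sin θ = 282.5 N up the slope.
Maximum static friction available: μ_s N = 0.41 × 388.9 = 159.4 N.
Since |282.5| > 159.4 N, static friction cannot hold it; the steel block slides down the incline and kinetic friction applies: f = μ_k N = 0.28 × 388.9 = 109 N.

f ≈ 109 N (up the incline)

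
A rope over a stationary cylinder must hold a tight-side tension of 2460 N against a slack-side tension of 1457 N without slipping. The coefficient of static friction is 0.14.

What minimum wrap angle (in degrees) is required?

β_min ≈ 214°

T₂/T₁ = e^{μβ} → β = ln(T₂/T₁)/μ.
β = ln(2460/1457)/0.14 = 0.5238/0.14 = 3.741 rad.
In degrees: β = 3.741 × 180/π = 214°.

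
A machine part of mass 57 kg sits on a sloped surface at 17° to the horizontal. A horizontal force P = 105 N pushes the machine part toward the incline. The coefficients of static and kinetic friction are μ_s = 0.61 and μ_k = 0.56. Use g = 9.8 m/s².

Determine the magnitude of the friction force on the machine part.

f ≈ 62.9 N (up the incline)

Normal direction: N = m g cos θ + P sin θ = 564.9 N.
Along the incline, the net driving force (taking up-slope positive) is P cos θ − m g sin θ = 100.4 − 163.3 = -62.91 N, so equilibrium requires friction f = 62.91 N (up-slope).
The limit of static friction is μ_s N = 344.6 N.
Since 62.91 N is within the 344.6 N limit, the machine part stays put and friction is exactly 62.9 N.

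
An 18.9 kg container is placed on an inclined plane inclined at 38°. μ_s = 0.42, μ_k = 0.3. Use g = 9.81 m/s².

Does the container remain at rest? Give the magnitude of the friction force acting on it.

f ≈ 43.8 N

N = m g cos θ = 146 N.
Down-slope weight component: m g sin θ = 114 N.
μ_s N = 61.4 N.
114 > 61.4 N, so it slides; kinetic friction f = μ_k N = 0.3×146 = 43.8 N.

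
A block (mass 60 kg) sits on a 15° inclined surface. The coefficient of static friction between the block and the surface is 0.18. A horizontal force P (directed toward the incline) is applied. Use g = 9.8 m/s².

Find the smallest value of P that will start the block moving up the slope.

At impending motion up the slope, friction acts down-slope at its limit: f = μ_s N.
Perpendicular to the incline: N = m g cos θ + P sin θ.
Along the incline: P cos θ = m g sin θ + μ_s N = m g sin θ + μ_s (m g cos θ + P sin θ).
Solving, P (cos θ − μ_s sin θ) = m g (sin θ + μ_s cos θ), so P = 60×9.8×(sin 15° + 0.18 cos 15°)/(cos 15° − 0.18 sin 15°) = 588×0.4327/0.9193 = 277 N.

P ≈ 277 N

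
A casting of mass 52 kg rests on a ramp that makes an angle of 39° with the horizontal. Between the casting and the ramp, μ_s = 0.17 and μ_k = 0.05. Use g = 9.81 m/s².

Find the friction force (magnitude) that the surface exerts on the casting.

f ≈ 19.8 N (up the incline)

The normal reaction is N = m g cos θ = 396.4 N.
Along the slope the weight component is m g sin θ = 321 N; friction must supply exactly this, acting up-slope.
The static-friction ceiling is μ_s N = 0.17 × 396.4 = 67.39 N.
|321| exceeds 67.39 N, so the casting slips down-slope; friction is kinetic, f = μ_k N = 0.05×396.4 = 19.8 N.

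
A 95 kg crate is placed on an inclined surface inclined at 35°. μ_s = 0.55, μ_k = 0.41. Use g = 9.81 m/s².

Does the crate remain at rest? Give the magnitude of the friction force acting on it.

f ≈ 313 N

N = m g cos θ = 763 N.
Down-slope weight component: m g sin θ = 535 N.
μ_s N = 420 N.
535 > 420 N, so it slides; kinetic friction f = μ_k N = 0.41×763 = 313 N.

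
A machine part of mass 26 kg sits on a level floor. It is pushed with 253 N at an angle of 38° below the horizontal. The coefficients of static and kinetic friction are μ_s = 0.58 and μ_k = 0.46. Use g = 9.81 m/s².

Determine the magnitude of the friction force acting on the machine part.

The vertical component of P adds to the normal force: N = m g + P sin α = 255.1 + 155.8 = 410.8 N.
The horizontal driving force is P cos α = 199.4 N, so equilibrium needs friction f = 199.4 N.
μ_s N = 0.58 × 410.8 = 238.3 N.
199.4 ≤ 238.3 N → static; friction equals the required 199 N.

f ≈ 199 N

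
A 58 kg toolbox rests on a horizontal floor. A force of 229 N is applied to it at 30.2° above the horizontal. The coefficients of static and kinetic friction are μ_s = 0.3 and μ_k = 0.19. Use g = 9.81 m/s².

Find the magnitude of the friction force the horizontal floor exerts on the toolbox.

N = m g − P sin α = 569 − 229×sin 30.2° = 453.8 N.
For equilibrium, f = P cos α = 229×cos 30.2° = 197.9 N.
μ_s N = 0.3 × 453.8 = 136.1 N.
197.9 > 136.1 N → the toolbox slides; f = μ_k N = 0.19×453.8 = 86.2 N.

f ≈ 86.2 N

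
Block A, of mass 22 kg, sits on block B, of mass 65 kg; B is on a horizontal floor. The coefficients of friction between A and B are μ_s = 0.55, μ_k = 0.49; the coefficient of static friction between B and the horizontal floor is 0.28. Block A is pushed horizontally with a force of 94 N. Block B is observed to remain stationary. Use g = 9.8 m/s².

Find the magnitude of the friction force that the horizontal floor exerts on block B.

The normal force B exerts on A is simply A's weight, N₁ = 215.6 N.
So the A–B interface can sustain at most μ_s N₁ = 118.6 N of static friction.
Since P = 94 N ≤ 118.6 N, A does not slip on B; friction on A equals P = 94 N.
B experiences an equal 94 N forward from A (third law). B is in equilibrium, so the floor supplies f₂ = 94 N of static friction (limit μ_s(m_A+m_B)g = 238.7 N, not exceeded).

f ≈ 94 N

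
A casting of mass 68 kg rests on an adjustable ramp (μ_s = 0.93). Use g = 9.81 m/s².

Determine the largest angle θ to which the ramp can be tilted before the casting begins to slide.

θ_max ≈ 42.9°

At the slip threshold, m g sin θ = μ_s · m g cos θ, so tan θ = μ_s.
θ_max = arctan(0.93) = 42.9°.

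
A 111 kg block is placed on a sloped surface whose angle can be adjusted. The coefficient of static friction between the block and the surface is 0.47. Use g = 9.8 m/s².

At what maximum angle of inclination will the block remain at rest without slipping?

θ_max ≈ 25.2°

At the slip threshold, m g sin θ = μ_s · m g cos θ, so tan θ = μ_s.
θ_max = arctan(0.47) = 25.2°.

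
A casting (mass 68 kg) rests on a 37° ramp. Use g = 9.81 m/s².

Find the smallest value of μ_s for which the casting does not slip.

μ_s,min ≈ 0.754

At the slip threshold m g sin θ = μ_s m g cos θ, so μ_s,min = tan θ.
μ_s,min = tan 37° = 0.754.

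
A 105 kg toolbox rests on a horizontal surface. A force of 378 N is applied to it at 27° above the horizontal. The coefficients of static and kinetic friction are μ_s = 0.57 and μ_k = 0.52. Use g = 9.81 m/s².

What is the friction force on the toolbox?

N = m g − P sin α = 1030 − 378×sin 27° = 858.4 N.
Horizontally, friction must balance P cos α = 336.8 N.
The static-friction limit is μ_s N = 489.3 N.
Since 336.8 N does not exceed the limit, the toolbox stays at rest and f = 337 N.

f ≈ 337 N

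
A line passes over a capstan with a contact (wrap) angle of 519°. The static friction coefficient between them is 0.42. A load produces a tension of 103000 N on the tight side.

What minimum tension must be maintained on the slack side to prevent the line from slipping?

Capstan equation at impending slip: T_tight/T_slack = e^{μβ}.
β = 519° = 9.058 rad; e^{μβ} = e^{0.42×9.058} = 44.9.
T_slack = T_tight / e^{μβ} = 103000 / 44.9 = 2290 N.

T_min ≈ 2290 N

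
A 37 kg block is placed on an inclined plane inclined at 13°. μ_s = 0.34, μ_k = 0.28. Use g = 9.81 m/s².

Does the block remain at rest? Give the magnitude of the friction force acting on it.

f ≈ 81.7 N

N = m g cos θ = 354 N.
Down-slope weight component: m g sin θ = 81.7 N.
μ_s N = 120 N.
81.7 ≤ 120 N, so it stays put; friction = 81.7 N.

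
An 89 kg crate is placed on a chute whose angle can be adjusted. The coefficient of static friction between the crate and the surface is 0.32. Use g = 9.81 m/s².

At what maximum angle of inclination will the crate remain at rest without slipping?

At the slip threshold, m g sin θ = μ_s · m g cos θ, so tan θ = μ_s.
θ_max = arctan(0.32) = 17.7°.

θ_max ≈ 17.7°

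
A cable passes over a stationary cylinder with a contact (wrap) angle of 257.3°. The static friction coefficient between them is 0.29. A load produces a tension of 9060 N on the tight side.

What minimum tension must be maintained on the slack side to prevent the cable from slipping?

T_min ≈ 2460 N

Capstan equation at impending slip: T_tight/T_slack = e^{μβ}.
β = 257.3° = 4.491 rad; e^{μβ} = e^{0.29×4.491} = 3.678.
T_slack = T_tight / e^{μβ} = 9060 / 3.678 = 2460 N.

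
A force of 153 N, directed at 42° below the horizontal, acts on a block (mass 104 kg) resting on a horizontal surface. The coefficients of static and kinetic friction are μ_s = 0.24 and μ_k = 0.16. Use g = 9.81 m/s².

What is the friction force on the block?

Vertical equilibrium gives N = m g + P sin α = 1123 N.
For equilibrium, f = P cos α = 153×cos 42° = 113.7 N.
The static-friction limit is μ_s N = 269.4 N.
Since 113.7 N does not exceed the limit, the block stays at rest and f = 114 N.

f ≈ 114 N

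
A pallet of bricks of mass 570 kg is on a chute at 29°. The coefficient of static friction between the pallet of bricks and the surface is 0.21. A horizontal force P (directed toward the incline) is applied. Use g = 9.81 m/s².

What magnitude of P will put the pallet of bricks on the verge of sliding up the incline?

P ≈ 4840 N

At impending motion up the slope, friction acts down-slope at its limit: f = μ_s N.
Perpendicular to the incline: N = m g cos θ + P sin θ.
Along the incline: P cos θ = m g sin θ + μ_s N = m g sin θ + μ_s (m g cos θ + P sin θ).
Solving, P (cos θ − μ_s sin θ) = m g (sin θ + μ_s cos θ), so P = 570×9.81×(sin 29° + 0.21 cos 29°)/(cos 29° − 0.21 sin 29°) = 5590×0.6685/0.7728 = 4840 N.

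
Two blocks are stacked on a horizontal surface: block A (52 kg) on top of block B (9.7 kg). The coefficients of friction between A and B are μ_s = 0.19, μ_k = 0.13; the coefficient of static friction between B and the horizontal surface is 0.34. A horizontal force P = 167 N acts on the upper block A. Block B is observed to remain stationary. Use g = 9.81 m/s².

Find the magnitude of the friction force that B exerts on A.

Normal force at the A–B interface: N₁ = m_A g = 510.1 N.
Maximum static friction on A from B: μ_s N₁ = 0.19×510.1 = 96.92 N.
Since P = 167 N > 96.92 N, A slides on B; the A–B friction is kinetic: f₁ = μ_k N₁ = 0.13×510.1 = 66.3 N.
By Newton's third law B feels 66.3 N forward from A. With B stationary, the floor's static friction on B balances it: f₂ = 66.3 N (well within μ_s(m_A+m_B)g = 205.8 N).

f ≈ 66.3 N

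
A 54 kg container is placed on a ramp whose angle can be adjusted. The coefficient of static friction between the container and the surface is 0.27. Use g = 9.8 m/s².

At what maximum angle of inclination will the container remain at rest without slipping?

At the slip threshold, m g sin θ = μ_s · m g cos θ, so tan θ = μ_s.
θ_max = arctan(0.27) = 15.1°.

θ_max ≈ 15.1°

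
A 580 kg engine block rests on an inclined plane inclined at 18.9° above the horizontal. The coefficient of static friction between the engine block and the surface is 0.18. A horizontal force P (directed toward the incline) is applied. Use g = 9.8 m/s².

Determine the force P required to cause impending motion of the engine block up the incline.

P ≈ 3160 N

At impending motion up the slope, friction acts down-slope at its limit: f = μ_s N.
Perpendicular to the incline: N = m g cos θ + P sin θ.
Along the incline: P cos θ = m g sin θ + μ_s N = m g sin θ + μ_s (m g cos θ + P sin θ).
Solving, P (cos θ − μ_s sin θ) = m g (sin θ + μ_s cos θ), so P = 580×9.8×(sin 18.9° + 0.18 cos 18.9°)/(cos 18.9° − 0.18 sin 18.9°) = 5680×0.4942/0.8878 = 3160 N.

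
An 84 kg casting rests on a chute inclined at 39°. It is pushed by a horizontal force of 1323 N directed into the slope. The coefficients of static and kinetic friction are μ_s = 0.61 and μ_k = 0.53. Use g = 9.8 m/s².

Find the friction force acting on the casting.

f ≈ 510 N (down the incline)

Normal direction: N = m g cos θ + P sin θ = 1472 N.
Along the incline, the net driving force (taking up-slope positive) is P cos θ − m g sin θ = 1028 − 518.1 = 510.1 N, so equilibrium requires friction f = -510.1 N (down-slope).
The limit of static friction is μ_s N = 898.1 N.
|f_req| = 510.1 ≤ 898.1 N → the casting is in equilibrium; friction equals the required value.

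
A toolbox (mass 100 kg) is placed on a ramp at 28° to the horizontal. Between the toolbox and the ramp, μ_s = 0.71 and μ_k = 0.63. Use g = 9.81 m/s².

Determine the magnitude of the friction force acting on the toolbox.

Perpendicular to the surface, N = m g cos θ = 100·9.81·cos 28° = 866.2 N.
For equilibrium along the incline, friction must balance the weight component: f = m g sin θ = 460.6 N up the slope.
Static friction can supply at most μ_s N = 615 N.
Since |460.6| ≤ 615 N, the toolbox remains in static equilibrium and friction takes exactly the required value.

f ≈ 461 N (up the incline)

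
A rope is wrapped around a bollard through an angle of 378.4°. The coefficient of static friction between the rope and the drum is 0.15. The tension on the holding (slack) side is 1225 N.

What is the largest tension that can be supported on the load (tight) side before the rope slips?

At impending slip the capstan equation gives T₂/T₁ = e^{μβ} with β in radians.
β = 378.4° × π/180 = 6.604 rad.
e^{μβ} = e^{0.15×6.604} = 2.693.
T₂ = T₁ · e^{μβ} = 1225 × 2.693 = 3300 N.

T_max ≈ 3300 N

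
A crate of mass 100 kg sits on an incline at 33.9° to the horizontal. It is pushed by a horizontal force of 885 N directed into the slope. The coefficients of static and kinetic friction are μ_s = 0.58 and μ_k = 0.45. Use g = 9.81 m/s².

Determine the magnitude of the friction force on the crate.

The horizontal push has a component P sin θ into the surface, so N = m g cos θ + P sin θ = 814.2 + 493.6 = 1308 N.
Along the incline, the net driving force (taking up-slope positive) is P cos θ − m g sin θ = 734.6 − 547.1 = 187.4 N, so equilibrium requires friction f = -187.4 N (down-slope).
The limit of static friction is μ_s N = 758.6 N.
|f_req| = 187.4 ≤ 758.6 N → the crate is in equilibrium; friction equals the required value.

f ≈ 187 N (down the incline)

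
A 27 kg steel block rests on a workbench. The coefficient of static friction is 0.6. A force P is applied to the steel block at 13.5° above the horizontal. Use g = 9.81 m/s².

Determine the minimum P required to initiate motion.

P ≈ 143 N

N = m g − P sin α (the pull lifts the steel block).
At impending slip, P cos α = μ_s N = μ_s (m g − P sin α).
Solving: P (cos α + μ_s sin α) = μ_s m g → P = 0.6×265/(cos 13.5° + 0.6 sin 13.5°) = 159/1.112 = 143 N.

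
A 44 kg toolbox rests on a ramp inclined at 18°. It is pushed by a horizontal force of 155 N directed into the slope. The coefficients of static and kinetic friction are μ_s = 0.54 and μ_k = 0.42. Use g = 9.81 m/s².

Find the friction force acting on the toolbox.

f ≈ 14 N (down the incline)

Resolve perpendicular to the incline: N = m g cos θ + P sin θ = 44×9.81×cos 18° + 155×sin 18° = 458.4 N.
Along the incline, the net driving force (taking up-slope positive) is P cos θ − m g sin θ = 147.4 − 133.4 = 14.03 N, so equilibrium requires friction f = -14.03 N (down-slope).
Maximum static friction: μ_s N = 0.54 × 458.4 = 247.5 N.
Since 14.03 N is within the 247.5 N limit, the toolbox stays put and friction is exactly 14 N.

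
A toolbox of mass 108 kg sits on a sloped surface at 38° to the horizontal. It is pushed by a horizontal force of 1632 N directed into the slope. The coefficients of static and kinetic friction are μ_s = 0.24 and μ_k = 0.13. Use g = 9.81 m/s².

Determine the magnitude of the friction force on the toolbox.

f ≈ 239 N (down the incline)

Resolve perpendicular to the incline: N = m g cos θ + P sin θ = 108×9.81×cos 38° + 1632×sin 38° = 1840 N.
Parallel to the incline: P cos θ − m g sin θ = 1286 − 652.3 = 633.8 N; the friction needed to balance this is 633.8 N acting down the slope.
Maximum static friction: μ_s N = 0.24 × 1840 = 441.5 N.
|f_req| = 633.8 > 441.5 N → the toolbox slides up the incline; f = μ_k N = 0.13 × 1840 = 239 N.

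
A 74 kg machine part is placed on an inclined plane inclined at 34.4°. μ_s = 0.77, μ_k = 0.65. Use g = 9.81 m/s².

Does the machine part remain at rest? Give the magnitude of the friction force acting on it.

f ≈ 410 N

N = m g cos θ = 599 N.
Down-slope weight component: m g sin θ = 410 N.
μ_s N = 461 N.
410 ≤ 461 N, so it stays put; friction = 410 N.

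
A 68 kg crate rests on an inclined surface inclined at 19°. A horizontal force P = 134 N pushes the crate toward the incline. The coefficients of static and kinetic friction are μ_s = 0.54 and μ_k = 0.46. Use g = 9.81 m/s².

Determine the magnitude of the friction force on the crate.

Normal direction: N = m g cos θ + P sin θ = 674.4 N.
Parallel to the incline: P cos θ − m g sin θ = 126.7 − 217.2 = -90.48 N; the friction needed to balance this is 90.48 N acting up the slope.
The limit of static friction is μ_s N = 364.2 N.
Since 90.48 N is within the 364.2 N limit, the crate stays put and friction is exactly 90.5 N.

f ≈ 90.5 N (up the incline)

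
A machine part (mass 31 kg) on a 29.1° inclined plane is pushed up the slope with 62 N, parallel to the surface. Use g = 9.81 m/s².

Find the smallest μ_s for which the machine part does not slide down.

N = m g cos θ = 265.7 N.
Friction must make up the shortfall along the incline: f = m g sin θ − P = 147.9 − 62 = 85.9 N.
At the threshold f = μ_s N, so μ_s,min = 85.9/265.7 = 0.323.

μ_s,min ≈ 0.323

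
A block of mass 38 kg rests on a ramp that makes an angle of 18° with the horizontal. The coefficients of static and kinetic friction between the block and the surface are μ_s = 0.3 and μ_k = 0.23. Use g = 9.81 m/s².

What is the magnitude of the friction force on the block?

The normal reaction is N = m g cos θ = 354.5 N.
For equilibrium along the incline, friction must balance the weight component: f = m g sin θ = 115.2 N up the slope.
The static-friction ceiling is μ_s N = 0.3 × 354.5 = 106.4 N.
|115.2| exceeds 106.4 N, so the block slips down-slope; friction is kinetic, f = μ_k N = 0.23×354.5 = 81.5 N.

f ≈ 81.5 N (up the incline)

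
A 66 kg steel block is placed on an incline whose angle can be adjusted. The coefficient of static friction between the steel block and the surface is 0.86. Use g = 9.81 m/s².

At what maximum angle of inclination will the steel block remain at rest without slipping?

θ_max ≈ 40.7°

At the slip threshold, m g sin θ = μ_s · m g cos θ, so tan θ = μ_s.
θ_max = arctan(0.86) = 40.7°.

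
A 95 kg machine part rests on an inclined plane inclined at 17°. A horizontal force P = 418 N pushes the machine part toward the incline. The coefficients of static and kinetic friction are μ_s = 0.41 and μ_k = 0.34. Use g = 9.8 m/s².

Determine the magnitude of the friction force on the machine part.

f ≈ 128 N (down the incline)

The horizontal push has a component P sin θ into the surface, so N = m g cos θ + P sin θ = 890.3 + 122.2 = 1013 N.
Parallel to the incline: P cos θ − m g sin θ = 399.7 − 272.2 = 127.5 N; the friction needed to balance this is 127.5 N acting down the slope.
The limit of static friction is μ_s N = 415.1 N.
Since 127.5 N is within the 415.1 N limit, the machine part stays put and friction is exactly 128 N.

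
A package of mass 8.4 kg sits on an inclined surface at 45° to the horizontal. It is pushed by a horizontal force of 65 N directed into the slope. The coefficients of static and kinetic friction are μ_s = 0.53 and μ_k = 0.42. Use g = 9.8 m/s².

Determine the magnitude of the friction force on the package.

f ≈ 12.2 N (up the incline)

Normal direction: N = m g cos θ + P sin θ = 104.2 N.
Along the incline, the net driving force (taking up-slope positive) is P cos θ − m g sin θ = 45.96 − 58.21 = -12.25 N, so equilibrium requires friction f = 12.25 N (up-slope).
The limit of static friction is μ_s N = 55.21 N.
|f_req| = 12.25 ≤ 55.21 N → the package is in equilibrium; friction equals the required value.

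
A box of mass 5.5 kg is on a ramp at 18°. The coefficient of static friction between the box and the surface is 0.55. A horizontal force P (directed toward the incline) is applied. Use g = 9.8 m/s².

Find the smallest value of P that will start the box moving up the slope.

P ≈ 57.4 N

At impending motion up the slope, friction acts down-slope at its limit: f = μ_s N.
Perpendicular to the incline: N = m g cos θ + P sin θ.
Along the incline: P cos θ = m g sin θ + μ_s N = m g sin θ + μ_s (m g cos θ + P sin θ).
Solving, P (cos θ − μ_s sin θ) = m g (sin θ + μ_s cos θ), so P = 5.5×9.8×(sin 18° + 0.55 cos 18°)/(cos 18° − 0.55 sin 18°) = 53.9×0.8321/0.7811 = 57.4 N.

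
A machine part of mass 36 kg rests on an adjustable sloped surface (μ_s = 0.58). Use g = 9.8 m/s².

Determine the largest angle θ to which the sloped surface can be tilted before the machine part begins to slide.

θ_max ≈ 30.1°

At the slip threshold, m g sin θ = μ_s · m g cos θ, so tan θ = μ_s.
θ_max = arctan(0.58) = 30.1°.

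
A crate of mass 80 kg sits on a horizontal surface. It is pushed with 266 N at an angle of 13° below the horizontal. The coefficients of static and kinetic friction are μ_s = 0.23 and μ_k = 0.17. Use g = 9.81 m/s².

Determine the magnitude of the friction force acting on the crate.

The vertical component of P adds to the normal force: N = m g + P sin α = 784.8 + 59.84 = 844.6 N.
For equilibrium, f = P cos α = 266×cos 13° = 259.2 N.
The static-friction limit is μ_s N = 194.3 N.
259.2 > 194.3 N → the crate slides; f = μ_k N = 0.17×844.6 = 144 N.

f ≈ 144 N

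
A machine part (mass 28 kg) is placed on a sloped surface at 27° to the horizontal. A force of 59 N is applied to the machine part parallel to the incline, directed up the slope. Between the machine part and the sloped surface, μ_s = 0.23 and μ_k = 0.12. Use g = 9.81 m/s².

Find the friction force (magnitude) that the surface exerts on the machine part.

f ≈ 29.4 N (up the incline)

The normal reaction is N = m g cos θ = 244.7 N.
Parallel to the incline, ΣF = 0 gives f = m g sin θ − P = 124.7 − 59 = 65.7 N (up-slope positive).
Static friction can supply at most μ_s N = 56.29 N.
|65.7| exceeds 56.29 N, so the machine part slips down-slope; friction is kinetic, f = μ_k N = 0.12×244.7 = 29.4 N.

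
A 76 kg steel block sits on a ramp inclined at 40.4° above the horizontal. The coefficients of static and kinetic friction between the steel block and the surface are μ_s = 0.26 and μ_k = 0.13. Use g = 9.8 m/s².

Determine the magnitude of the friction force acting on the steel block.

f ≈ 73.7 N (up the incline)

Perpendicular to the surface, N = m g cos θ = 76·9.8·cos 40.4° = 567.2 N.
Along the slope the weight component is m g sin θ = 482.7 N; friction must supply exactly this, acting up-slope.
The static-friction ceiling is μ_s N = 0.26 × 567.2 = 147.5 N.
|482.7| exceeds 147.5 N, so the steel block slips down-slope; friction is kinetic, f = μ_k N = 0.13×567.2 = 73.7 N.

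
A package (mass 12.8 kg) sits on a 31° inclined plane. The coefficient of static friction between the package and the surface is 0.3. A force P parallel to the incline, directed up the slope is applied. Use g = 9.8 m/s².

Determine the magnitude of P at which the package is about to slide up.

P ≈ 96.9 N

At impending motion up the slope, friction acts down-slope at its limit: f = μ_s N.
P is parallel to the surface, so N = m g cos θ = 108 N.
Along the incline: P = m g sin θ + μ_s N = 64.6 + 0.3×108 = 96.9 N.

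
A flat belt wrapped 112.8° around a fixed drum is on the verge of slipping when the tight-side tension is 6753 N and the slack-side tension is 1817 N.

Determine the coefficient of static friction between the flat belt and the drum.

T₂/T₁ = e^{μβ} → μ = ln(T₂/T₁)/β.
β = 112.8° = 1.969 rad.
μ = ln(6753/1817)/1.969 = ln(3.717)/1.969 = 0.667.

μ ≈ 0.667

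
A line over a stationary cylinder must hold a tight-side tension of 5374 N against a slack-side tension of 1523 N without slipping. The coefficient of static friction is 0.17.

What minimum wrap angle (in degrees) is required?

T₂/T₁ = e^{μβ} → β = ln(T₂/T₁)/μ.
β = ln(5374/1523)/0.17 = 1.261/0.17 = 7.417 rad.
In degrees: β = 7.417 × 180/π = 425°.

β_min ≈ 425°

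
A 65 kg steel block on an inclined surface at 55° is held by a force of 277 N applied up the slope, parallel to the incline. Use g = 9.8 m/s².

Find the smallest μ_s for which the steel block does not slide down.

μ_s,min ≈ 0.67

N = m g cos θ = 365.4 N.
Friction must make up the shortfall along the incline: f = m g sin θ − P = 521.8 − 277 = 244.8 N.
At the threshold f = μ_s N, so μ_s,min = 244.8/365.4 = 0.67.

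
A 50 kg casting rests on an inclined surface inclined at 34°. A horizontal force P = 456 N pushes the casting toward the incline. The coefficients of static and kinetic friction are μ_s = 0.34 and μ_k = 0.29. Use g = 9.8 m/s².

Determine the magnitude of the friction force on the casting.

f ≈ 104 N (down the incline)

The horizontal push has a component P sin θ into the surface, so N = m g cos θ + P sin θ = 406.2 + 255 = 661.2 N.
Parallel to the incline: P cos θ − m g sin θ = 378 − 274 = 104 N; the friction needed to balance this is 104 N acting down the slope.
The limit of static friction is μ_s N = 224.8 N.
|f_req| = 104 ≤ 224.8 N → the casting is in equilibrium; friction equals the required value.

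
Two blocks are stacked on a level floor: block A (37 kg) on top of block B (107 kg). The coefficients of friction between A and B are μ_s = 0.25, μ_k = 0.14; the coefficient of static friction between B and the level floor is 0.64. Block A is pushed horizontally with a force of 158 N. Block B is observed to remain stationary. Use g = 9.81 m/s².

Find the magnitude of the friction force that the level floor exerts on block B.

f ≈ 50.8 N

The normal force B exerts on A is simply A's weight, N₁ = 363 N.
Maximum static friction on A from B: μ_s N₁ = 0.25×363 = 90.74 N.
Since P = 158 N > 90.74 N, A slides on B; the A–B friction is kinetic: f₁ = μ_k N₁ = 0.14×363 = 50.8 N.
B experiences an equal 50.8 N forward from A (third law). B is in equilibrium, so the floor supplies f₂ = 50.8 N of static friction (limit μ_s(m_A+m_B)g = 904.1 N, not exceeded).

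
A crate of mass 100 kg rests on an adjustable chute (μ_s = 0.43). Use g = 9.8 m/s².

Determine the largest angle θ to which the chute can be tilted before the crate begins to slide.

θ_max ≈ 23.3°

At the slip threshold, m g sin θ = μ_s · m g cos θ, so tan θ = μ_s.
θ_max = arctan(0.43) = 23.3°.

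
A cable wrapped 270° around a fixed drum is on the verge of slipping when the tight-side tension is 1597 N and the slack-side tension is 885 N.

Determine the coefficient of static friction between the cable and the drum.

T₂/T₁ = e^{μβ} → μ = ln(T₂/T₁)/β.
β = 270° = 4.712 rad.
μ = ln(1597/885)/4.712 = ln(1.805)/4.712 = 0.125.

μ ≈ 0.125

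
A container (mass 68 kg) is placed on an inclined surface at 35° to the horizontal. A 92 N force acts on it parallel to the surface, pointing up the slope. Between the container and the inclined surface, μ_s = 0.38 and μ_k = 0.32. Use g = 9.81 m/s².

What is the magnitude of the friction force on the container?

f ≈ 175 N (up the incline)

Normal force: N = m g cos θ = 68 × 9.81 × cos 35° = 546.4 N.
For equilibrium along the incline the friction force must supply f = m g sin θ − P = 382.6 − 92 = 290.6 N (positive meaning up-slope).
Maximum static friction available: μ_s N = 0.38 × 546.4 = 207.6 N.
|290.6| exceeds 207.6 N, so the container slips down-slope; friction is kinetic, f = μ_k N = 0.32×546.4 = 175 N.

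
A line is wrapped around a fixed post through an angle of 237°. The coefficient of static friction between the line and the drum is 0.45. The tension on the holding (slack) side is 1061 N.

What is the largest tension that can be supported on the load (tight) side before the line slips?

T_max ≈ 6830 N

At impending slip the capstan equation gives T₂/T₁ = e^{μβ} with β in radians.
β = 237° × π/180 = 4.136 rad.
e^{μβ} = e^{0.45×4.136} = 6.433.
T₂ = T₁ · e^{μβ} = 1061 × 6.433 = 6830 N.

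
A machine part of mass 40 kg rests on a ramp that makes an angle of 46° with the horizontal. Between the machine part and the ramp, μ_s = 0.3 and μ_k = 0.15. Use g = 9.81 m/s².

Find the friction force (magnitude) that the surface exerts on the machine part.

Normal force: N = m g cos θ = 40 × 9.81 × cos 46° = 272.6 N.
For equilibrium along the incline, friction must balance the weight component: f = m g sin θ = 282.3 N up the slope.
Maximum static friction available: μ_s N = 0.3 × 272.6 = 81.78 N.
|282.3| exceeds 81.78 N, so the machine part slips down-slope; friction is kinetic, f = μ_k N = 0.15×272.6 = 40.9 N.

f ≈ 40.9 N (up the incline)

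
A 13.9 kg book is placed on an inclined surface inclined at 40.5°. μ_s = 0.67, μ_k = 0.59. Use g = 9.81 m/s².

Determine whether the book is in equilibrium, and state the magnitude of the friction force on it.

f ≈ 61.2 N

N = m g cos θ = 104 N.
Down-slope weight component: m g sin θ = 88.6 N.
μ_s N = 69.5 N.
88.6 > 69.5 N, so it slides; kinetic friction f = μ_k N = 0.59×104 = 61.2 N.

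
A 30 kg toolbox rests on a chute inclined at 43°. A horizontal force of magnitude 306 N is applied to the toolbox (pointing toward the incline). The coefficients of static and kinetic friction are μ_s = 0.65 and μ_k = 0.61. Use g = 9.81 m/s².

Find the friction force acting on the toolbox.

Resolve perpendicular to the incline: N = m g cos θ + P sin θ = 30×9.81×cos 43° + 306×sin 43° = 423.9 N.
Along the incline, the net driving force (taking up-slope positive) is P cos θ − m g sin θ = 223.8 − 200.7 = 23.08 N, so equilibrium requires friction f = -23.08 N (down-slope).
Maximum static friction: μ_s N = 0.65 × 423.9 = 275.6 N.
Since 23.08 N is within the 275.6 N limit, the toolbox stays put and friction is exactly 23.1 N.

f ≈ 23.1 N (down the incline)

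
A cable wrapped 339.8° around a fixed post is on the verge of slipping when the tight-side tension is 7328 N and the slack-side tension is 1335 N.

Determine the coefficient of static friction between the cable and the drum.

T₂/T₁ = e^{μβ} → μ = ln(T₂/T₁)/β.
β = 339.8° = 5.931 rad.
μ = ln(7328/1335)/5.931 = ln(5.489)/5.931 = 0.287.

μ ≈ 0.287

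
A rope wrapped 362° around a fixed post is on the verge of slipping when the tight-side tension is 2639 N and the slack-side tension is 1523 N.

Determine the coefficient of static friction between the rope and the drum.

T₂/T₁ = e^{μβ} → μ = ln(T₂/T₁)/β.
β = 362° = 6.318 rad.
μ = ln(2639/1523)/6.318 = ln(1.733)/6.318 = 0.087.

μ ≈ 0.087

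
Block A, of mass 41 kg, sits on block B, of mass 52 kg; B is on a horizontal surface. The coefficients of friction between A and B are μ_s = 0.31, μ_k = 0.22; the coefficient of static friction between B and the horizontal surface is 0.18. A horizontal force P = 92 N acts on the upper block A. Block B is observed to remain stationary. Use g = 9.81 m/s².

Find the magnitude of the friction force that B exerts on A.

Normal force at the A–B interface: N₁ = m_A g = 402.2 N.
Maximum static friction on A from B: μ_s N₁ = 0.31×402.2 = 124.7 N.
Since P = 92 N ≤ 124.7 N, A does not slip on B; friction on A equals P = 92 N.
B experiences an equal 92 N forward from A (third law). B is in equilibrium, so the floor supplies f₂ = 92 N of static friction (limit μ_s(m_A+m_B)g = 164.2 N, not exceeded).

f ≈ 92 N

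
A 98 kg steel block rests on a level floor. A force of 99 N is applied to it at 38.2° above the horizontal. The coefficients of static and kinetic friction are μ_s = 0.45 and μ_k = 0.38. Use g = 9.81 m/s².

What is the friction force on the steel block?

N = m g − P sin α = 961.4 − 99×sin 38.2° = 900.2 N.
For equilibrium, f = P cos α = 99×cos 38.2° = 77.8 N.
μ_s N = 0.45 × 900.2 = 405.1 N.
77.8 ≤ 405.1 N → static; friction equals the required 77.8 N.

f ≈ 77.8 N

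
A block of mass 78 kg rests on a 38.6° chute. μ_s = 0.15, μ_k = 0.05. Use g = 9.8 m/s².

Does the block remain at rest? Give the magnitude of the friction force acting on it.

f ≈ 29.9 N

N = m g cos θ = 597 N.
Down-slope weight component: m g sin θ = 477 N.
μ_s N = 89.6 N.
477 > 89.6 N, so it slides; kinetic friction f = μ_k N = 0.05×597 = 29.9 N.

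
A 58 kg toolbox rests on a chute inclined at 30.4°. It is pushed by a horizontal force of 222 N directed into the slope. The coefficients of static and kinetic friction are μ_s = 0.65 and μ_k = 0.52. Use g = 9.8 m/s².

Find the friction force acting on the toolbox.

Normal direction: N = m g cos θ + P sin θ = 602.6 N.
Along the incline, the net driving force (taking up-slope positive) is P cos θ − m g sin θ = 191.5 − 287.6 = -96.15 N, so equilibrium requires friction f = 96.15 N (up-slope).
Maximum static friction: μ_s N = 0.65 × 602.6 = 391.7 N.
|f_req| = 96.15 ≤ 391.7 N → the toolbox is in equilibrium; friction equals the required value.

f ≈ 96.2 N (up the incline)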